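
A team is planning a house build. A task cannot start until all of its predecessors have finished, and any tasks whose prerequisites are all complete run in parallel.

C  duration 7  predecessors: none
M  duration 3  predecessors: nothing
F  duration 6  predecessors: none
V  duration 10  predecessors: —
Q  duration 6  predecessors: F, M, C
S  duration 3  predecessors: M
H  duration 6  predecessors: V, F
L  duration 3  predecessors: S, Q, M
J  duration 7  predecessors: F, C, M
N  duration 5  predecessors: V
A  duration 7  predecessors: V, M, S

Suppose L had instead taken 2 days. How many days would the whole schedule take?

As given, the longest chain is V→A = 10+7 = 17, so the finish is 17 days.
L has 1 day of float (longest path through it is 16).
The critical path is still V→A; finish is now 17 days.

17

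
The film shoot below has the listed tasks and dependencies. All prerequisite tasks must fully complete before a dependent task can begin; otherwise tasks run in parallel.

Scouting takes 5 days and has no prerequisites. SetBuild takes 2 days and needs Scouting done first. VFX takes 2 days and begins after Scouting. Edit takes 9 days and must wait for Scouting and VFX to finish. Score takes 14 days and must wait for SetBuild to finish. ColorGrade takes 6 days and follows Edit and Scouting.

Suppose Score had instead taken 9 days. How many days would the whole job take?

22

Actual critical path: Scouting→VFX→Edit→ColorGrade = 5+2+9+6 = 22 ⇒ 22 days.
Score is off the critical path — its longest chain is 21 days, giving 1 of slack.
No other chain overtakes it, so the finish is 22 days.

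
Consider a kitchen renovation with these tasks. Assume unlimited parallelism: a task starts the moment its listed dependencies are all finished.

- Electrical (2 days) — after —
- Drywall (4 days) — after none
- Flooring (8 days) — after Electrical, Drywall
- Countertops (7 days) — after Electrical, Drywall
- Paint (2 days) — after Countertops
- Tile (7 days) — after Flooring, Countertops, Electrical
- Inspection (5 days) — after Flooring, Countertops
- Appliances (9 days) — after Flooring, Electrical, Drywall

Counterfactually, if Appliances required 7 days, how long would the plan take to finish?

Actual critical path: Drywall→Flooring→Appliances = 4+8+9 = 21 ⇒ 21 days.
Appliances is on the critical path; changing it to 7 makes that path 19 days.
The binding chain switches to Drywall→Flooring→Tile = 4+8+7 = 19; finish 19 days.

19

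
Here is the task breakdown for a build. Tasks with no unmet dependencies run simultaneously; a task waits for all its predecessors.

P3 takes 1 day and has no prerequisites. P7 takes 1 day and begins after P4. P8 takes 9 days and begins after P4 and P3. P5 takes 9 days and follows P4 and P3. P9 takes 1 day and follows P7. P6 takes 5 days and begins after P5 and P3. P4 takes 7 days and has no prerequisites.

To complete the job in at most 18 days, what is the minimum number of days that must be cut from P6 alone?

Current finish: 21 days; target: 18.
P6 is on every critical path, so each day cut from P6 cuts the finish by one (this holds down to a finish of 17).
Need 21 − 18 = 3 days off P6 → P6 becomes 2 days, finish becomes 18.

3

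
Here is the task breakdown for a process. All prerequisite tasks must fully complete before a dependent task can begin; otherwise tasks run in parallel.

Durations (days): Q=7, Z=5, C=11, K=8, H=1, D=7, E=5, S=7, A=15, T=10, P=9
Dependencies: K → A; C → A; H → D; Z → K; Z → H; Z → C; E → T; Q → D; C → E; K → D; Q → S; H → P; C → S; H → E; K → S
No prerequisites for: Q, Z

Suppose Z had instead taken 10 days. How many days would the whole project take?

Actual critical path: Z→C→E→T = 5+11+5+10 = 31 ⇒ 31 days.
Since Z is critical, the +5 change carries straight to that chain (now 36 days).
That remains the longest chain; total 36 days.

36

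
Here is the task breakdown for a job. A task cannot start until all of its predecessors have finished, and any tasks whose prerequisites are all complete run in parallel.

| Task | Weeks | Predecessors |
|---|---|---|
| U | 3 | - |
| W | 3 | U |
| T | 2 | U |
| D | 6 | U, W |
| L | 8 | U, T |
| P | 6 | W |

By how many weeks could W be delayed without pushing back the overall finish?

1

U→T→L = 3+2+8 = 13 sets the makespan at 13 weeks.
The longest chain containing W totals 12 weeks.
Slack of W = 4 − 3 = 1 week.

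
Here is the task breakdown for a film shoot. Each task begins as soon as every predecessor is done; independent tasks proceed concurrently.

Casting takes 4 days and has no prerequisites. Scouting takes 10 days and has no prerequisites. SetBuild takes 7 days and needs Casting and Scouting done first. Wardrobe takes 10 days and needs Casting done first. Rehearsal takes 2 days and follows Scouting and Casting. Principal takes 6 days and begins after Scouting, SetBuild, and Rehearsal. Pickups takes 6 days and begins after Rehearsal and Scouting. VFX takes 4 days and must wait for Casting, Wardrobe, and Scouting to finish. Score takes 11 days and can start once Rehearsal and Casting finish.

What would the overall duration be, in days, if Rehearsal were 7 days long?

28

Baseline: Scouting→Rehearsal→Score = 10+2+11 = 23 → 23 days.
Rehearsal is on the critical path; changing it to 7 makes that path 28 days.
That remains the longest chain; total 28 days.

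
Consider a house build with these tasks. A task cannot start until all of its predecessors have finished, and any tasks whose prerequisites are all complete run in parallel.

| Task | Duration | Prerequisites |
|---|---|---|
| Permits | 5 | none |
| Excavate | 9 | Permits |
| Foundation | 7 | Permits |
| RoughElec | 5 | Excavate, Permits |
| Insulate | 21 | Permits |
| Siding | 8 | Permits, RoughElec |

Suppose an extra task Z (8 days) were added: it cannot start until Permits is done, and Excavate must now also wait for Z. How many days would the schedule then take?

Originally the schedule takes 27 days.
With Z inserted, Excavate now waits for max(Permits, Z).
New critical path: Permits→Z→Excavate→RoughElec→Siding = 5+8+9+5+8 = 35 ⇒ 35 days.

35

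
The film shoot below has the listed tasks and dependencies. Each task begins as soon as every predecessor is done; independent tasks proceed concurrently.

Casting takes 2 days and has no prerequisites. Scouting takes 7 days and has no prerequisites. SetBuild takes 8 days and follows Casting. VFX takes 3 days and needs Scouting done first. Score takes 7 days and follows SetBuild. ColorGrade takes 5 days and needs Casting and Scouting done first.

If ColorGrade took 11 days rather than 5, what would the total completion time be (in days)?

As given, the longest chain is Casting→SetBuild→Score = 2+8+7 = 17, so the finish is 17 days.
ColorGrade has 5 days of float (longest path through it is 12).
New critical path: Scouting→ColorGrade = 7+11 = 18 ⇒ 18 days.

18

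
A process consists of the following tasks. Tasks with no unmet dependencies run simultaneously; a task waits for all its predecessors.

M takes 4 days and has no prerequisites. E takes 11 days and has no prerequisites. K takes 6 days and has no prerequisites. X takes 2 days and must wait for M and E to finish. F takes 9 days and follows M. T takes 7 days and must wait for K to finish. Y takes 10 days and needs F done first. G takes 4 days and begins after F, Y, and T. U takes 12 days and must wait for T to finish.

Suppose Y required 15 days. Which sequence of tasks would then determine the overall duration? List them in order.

Baseline: M→F→Y→G = 4+9+10+4 = 27 → 27 days.
Since Y is critical, the +5 change carries straight to that chain (now 32 days).
The critical path is still M→F→Y→G; finish is now 32 days.

M, F, Y, G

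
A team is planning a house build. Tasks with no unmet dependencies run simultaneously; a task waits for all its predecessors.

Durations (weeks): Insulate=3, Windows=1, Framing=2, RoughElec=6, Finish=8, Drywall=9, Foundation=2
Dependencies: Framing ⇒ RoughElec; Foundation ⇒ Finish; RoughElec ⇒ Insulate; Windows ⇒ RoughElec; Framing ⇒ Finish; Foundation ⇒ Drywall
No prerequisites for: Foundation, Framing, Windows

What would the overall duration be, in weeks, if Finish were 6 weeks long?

Critical path before the change: Foundation→Drywall = 2+9 = 11 giving 11 weeks.
Finish is off the critical path — its longest chain is 10 weeks, giving 1 of slack.
That remains the longest chain; total 11 weeks.

11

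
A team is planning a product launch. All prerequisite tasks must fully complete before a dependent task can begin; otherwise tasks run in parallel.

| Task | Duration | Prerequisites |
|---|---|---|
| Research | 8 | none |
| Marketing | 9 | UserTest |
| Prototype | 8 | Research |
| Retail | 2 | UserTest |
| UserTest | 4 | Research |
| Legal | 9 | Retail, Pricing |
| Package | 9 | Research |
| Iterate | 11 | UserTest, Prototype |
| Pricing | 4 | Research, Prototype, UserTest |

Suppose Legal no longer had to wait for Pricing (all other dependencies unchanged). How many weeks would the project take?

27

With the dependency in place, Research→Prototype→Pricing→Legal = 8+8+4+9 = 29 sets the finish at 29 weeks.
Without Pricing→Legal, Legal's earliest start moves from 20 to 14.
New critical path: Research→Prototype→Iterate = 8+8+11 = 27 ⇒ 27 weeks.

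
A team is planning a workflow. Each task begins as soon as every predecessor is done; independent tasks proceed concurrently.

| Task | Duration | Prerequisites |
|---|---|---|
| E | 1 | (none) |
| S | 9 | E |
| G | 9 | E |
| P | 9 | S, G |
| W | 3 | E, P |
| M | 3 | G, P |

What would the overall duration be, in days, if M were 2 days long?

22

Actual critical path: E→S→P→M = 1+9+9+3 = 22 ⇒ 22 days.
M lies on that path, so at 2 days the path becomes 21 days.
New critical path: E→G→P→W = 1+9+9+3 = 22 ⇒ 22 days.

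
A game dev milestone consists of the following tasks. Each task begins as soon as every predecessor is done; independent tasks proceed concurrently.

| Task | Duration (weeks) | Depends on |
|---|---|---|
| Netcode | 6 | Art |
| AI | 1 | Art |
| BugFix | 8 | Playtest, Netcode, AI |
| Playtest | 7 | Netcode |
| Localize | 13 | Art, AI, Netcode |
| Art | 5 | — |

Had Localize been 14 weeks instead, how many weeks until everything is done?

Baseline: Art→Netcode→Playtest→BugFix = 5+6+7+8 = 26 → 26 weeks.
Localize has 2 weeks of float (longest path through it is 24).
That remains the longest chain; total 26 weeks.

26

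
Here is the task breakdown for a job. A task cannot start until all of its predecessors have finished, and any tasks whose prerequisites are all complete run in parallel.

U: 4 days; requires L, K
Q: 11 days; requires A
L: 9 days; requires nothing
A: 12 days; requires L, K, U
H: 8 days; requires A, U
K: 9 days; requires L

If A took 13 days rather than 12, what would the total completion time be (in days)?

46

Actual critical path: L→K→U→A→Q = 9+9+4+12+11 = 45 ⇒ 45 days.
Since A is critical, the +1 change carries straight to that chain (now 46 days).
The critical path is still L→K→U→A→Q; finish is now 46 days.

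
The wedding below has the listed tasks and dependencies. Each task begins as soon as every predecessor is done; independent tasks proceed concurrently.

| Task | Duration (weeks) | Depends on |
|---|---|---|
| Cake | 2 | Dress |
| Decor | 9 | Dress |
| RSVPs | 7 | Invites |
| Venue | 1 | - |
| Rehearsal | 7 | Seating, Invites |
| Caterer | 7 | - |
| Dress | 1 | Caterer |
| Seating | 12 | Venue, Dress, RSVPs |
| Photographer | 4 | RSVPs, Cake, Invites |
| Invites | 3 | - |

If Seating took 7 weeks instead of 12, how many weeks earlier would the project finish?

As given, the longest chain is Invites→RSVPs→Seating→Rehearsal = 3+7+12+7 = 29, so the finish is 29 weeks.
Seating is on the critical path; changing it to 7 makes that path 24 weeks.
That remains the longest chain; total 24 weeks.
Change in finish: 24 − 29 = -5 weeks.

5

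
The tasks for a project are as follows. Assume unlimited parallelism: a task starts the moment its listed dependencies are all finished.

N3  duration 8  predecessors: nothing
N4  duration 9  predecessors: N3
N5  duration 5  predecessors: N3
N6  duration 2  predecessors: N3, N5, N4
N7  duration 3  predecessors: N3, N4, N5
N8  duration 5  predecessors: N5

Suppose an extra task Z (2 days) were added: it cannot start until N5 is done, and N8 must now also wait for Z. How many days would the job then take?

20

Originally the job takes 20 days.
With Z inserted, N8 now waits for max(N5, Z).
New critical path: N3→N4→N7 = 8+9+3 = 20 ⇒ 20 days.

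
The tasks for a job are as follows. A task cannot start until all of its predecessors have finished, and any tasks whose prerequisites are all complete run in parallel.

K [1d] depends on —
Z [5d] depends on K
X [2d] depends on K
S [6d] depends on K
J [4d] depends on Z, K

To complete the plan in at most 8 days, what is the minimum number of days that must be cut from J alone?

2

Current finish: 10 days; target: 8.
J is on every critical path, so each day cut from J cuts the finish by one (this holds down to a finish of 7).
Need 10 − 8 = 2 days off J → J becomes 2 days, finish becomes 8.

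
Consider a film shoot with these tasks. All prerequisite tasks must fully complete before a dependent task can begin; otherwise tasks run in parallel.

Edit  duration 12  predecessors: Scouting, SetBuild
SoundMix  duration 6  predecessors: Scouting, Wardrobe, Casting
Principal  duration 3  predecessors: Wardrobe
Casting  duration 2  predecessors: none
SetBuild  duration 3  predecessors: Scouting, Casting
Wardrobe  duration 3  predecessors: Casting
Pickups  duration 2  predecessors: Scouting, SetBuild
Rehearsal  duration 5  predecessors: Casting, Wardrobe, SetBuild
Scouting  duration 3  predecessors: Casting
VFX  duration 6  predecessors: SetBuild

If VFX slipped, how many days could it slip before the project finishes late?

6

The longest chain is Casting→Scouting→SetBuild→Edit = 2+3+3+12 = 20; overall finish 20 days.
Longest path through VFX: 14 days (earliest finish 14, latest finish 20).
Float = 20 − 14 = 6.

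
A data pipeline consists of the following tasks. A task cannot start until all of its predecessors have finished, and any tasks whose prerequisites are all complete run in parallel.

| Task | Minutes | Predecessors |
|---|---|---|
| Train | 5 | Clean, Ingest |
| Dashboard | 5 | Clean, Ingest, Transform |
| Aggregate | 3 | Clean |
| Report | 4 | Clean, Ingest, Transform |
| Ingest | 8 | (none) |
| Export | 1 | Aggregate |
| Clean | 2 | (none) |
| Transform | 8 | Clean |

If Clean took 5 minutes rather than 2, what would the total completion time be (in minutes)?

18

The binding path is Clean→Transform→Dashboard = 2+8+5 = 15; finish at 15 minutes.
Clean lies on that path, so at 5 minutes the path becomes 18 minutes.
No other chain overtakes it, so the finish is 18 minutes.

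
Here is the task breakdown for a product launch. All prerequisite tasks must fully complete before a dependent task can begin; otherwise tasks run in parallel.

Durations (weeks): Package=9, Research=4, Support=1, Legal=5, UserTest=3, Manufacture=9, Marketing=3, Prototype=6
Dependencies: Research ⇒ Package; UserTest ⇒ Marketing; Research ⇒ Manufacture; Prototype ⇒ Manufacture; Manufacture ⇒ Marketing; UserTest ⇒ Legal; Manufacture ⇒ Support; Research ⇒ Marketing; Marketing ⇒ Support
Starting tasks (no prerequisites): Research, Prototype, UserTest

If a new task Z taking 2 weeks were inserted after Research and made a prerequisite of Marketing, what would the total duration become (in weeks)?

Originally the plan takes 19 weeks.
With Z inserted, Marketing now waits for max(UserTest, Research, Manufacture, Z).
New critical path: Prototype→Manufacture→Marketing→Support = 6+9+3+1 = 19 ⇒ 19 weeks.

19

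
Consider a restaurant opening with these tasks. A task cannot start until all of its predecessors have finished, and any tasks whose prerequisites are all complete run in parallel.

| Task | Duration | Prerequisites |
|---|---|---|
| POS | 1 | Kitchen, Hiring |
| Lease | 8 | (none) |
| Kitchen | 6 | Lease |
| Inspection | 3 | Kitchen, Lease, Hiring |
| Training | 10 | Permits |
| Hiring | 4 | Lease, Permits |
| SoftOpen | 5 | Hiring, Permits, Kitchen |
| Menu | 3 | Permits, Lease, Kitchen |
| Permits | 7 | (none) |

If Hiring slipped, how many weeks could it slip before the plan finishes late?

2

Lease→Kitchen→SoftOpen = 8+6+5 = 19 sets the makespan at 19 weeks.
Hiring finishes as early as 12 and must finish by 14.
Float = 19 − 17 = 2.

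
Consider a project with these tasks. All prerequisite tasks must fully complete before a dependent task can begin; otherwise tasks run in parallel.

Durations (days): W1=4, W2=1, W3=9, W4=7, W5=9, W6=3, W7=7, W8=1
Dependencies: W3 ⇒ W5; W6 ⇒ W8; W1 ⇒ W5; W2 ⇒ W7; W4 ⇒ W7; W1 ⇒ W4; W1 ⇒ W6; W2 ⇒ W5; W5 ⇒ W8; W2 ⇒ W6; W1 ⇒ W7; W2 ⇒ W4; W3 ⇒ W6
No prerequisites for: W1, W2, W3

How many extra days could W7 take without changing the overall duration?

1

Critical path: W3→W5→W8 = 9+9+1 = 19, so the finish is 19 days.
Longest path through W7: 18 days (earliest finish 18, latest finish 19).
Float = 19 − 18 = 1.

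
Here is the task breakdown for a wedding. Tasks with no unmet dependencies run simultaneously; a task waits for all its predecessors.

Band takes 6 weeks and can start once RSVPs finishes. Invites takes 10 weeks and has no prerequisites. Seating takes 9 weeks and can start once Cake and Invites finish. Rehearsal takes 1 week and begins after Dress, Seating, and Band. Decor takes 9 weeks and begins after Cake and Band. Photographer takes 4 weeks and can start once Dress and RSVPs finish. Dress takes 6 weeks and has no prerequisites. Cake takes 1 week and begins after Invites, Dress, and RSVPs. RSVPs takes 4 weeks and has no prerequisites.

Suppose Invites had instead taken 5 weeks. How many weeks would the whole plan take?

19

Actual critical path: Invites→Cake→Seating→Rehearsal = 10+1+9+1 = 21 ⇒ 21 weeks.
Invites lies on that path, so at 5 weeks the path becomes 16 weeks.
New critical path: RSVPs→Band→Decor = 4+6+9 = 19 ⇒ 19 weeks.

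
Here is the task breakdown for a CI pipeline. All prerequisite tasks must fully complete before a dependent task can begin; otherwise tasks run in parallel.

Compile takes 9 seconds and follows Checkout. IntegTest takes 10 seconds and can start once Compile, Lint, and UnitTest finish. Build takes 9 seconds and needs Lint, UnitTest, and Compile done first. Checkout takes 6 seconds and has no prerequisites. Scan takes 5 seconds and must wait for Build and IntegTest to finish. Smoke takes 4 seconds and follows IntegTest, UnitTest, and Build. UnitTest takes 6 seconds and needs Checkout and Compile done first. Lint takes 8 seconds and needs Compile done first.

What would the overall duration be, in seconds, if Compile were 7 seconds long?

The binding path is Checkout→Compile→Lint→IntegTest→Scan = 6+9+8+10+5 = 38; finish at 38 seconds.
Compile lies on that path, so at 7 seconds the path becomes 36 seconds.
No other chain overtakes it, so the finish is 36 seconds.

36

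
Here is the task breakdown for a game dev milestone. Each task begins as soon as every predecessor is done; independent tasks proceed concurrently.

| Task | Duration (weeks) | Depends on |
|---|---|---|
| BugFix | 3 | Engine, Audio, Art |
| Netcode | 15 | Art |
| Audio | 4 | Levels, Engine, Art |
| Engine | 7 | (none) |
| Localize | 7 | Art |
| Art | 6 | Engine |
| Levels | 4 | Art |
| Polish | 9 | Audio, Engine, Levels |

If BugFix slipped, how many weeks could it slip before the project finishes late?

Engine→Art→Levels→Audio→Polish = 7+6+4+4+9 = 30 sets the makespan at 30 weeks.
The longest chain containing BugFix totals 24 weeks.
Slack of BugFix = 27 − 21 = 6 weeks.

6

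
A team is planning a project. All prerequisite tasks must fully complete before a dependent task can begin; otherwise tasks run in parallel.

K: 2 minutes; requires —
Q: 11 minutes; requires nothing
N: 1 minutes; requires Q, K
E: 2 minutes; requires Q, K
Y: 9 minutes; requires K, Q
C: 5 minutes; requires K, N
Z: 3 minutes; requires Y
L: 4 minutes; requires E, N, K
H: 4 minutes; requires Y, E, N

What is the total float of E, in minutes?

7

The longest chain is Q→Y→H = 11+9+4 = 24; overall finish 24 minutes.
E finishes as early as 13 and must finish by 20.
Slack of E = 18 − 11 = 7 minutes.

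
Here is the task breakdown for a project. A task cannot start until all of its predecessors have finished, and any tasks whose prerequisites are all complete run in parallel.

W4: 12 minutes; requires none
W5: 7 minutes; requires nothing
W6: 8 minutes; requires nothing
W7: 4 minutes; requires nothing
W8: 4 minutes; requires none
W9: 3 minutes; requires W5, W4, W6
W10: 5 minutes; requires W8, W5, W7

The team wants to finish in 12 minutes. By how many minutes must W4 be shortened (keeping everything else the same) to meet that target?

Current finish: 15 minutes; target: 12.
W4 is on every critical path, so each minute cut from W4 cuts the finish by one (this holds down to a finish of 12).
Need 15 − 12 = 3 minutes off W4 → W4 becomes 9 minutes, finish becomes 12.

3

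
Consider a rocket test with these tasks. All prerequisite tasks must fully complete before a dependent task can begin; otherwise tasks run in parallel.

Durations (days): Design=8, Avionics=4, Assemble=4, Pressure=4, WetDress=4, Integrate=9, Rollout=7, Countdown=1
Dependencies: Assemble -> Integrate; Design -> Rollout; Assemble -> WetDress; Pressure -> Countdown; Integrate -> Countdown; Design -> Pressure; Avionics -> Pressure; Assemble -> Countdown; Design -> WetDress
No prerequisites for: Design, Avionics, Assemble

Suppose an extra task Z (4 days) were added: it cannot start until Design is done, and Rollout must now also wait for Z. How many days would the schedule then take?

19

Originally the schedule takes 15 days.
With Z inserted, Rollout now waits for max(Design, Z).
New critical path: Design→Z→Rollout = 8+4+7 = 19 ⇒ 19 days.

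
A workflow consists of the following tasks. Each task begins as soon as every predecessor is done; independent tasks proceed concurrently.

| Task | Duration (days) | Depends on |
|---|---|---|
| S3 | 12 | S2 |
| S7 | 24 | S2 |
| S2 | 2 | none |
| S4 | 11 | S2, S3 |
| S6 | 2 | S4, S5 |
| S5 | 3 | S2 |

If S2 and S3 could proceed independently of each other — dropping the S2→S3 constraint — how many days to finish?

Before: longest chain S2→S3→S4→S6 = 2+12+11+2 = 27, finish 27.
Without S2→S3, S3's earliest start moves from 2 to 0.
New critical path: S2→S7 = 2+24 = 26 ⇒ 26 days.

26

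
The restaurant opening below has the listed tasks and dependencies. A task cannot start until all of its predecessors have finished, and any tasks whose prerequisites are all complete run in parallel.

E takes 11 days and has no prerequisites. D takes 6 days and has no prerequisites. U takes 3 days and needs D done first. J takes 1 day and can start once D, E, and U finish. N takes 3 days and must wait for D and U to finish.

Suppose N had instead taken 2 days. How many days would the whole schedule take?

12

As given, the longest chain is D→U→N = 6+3+3 = 12, so the finish is 12 days.
Since N is critical, the -1 change carries straight to that chain (now 11 days).
New critical path: E→J = 11+1 = 12 ⇒ 12 days.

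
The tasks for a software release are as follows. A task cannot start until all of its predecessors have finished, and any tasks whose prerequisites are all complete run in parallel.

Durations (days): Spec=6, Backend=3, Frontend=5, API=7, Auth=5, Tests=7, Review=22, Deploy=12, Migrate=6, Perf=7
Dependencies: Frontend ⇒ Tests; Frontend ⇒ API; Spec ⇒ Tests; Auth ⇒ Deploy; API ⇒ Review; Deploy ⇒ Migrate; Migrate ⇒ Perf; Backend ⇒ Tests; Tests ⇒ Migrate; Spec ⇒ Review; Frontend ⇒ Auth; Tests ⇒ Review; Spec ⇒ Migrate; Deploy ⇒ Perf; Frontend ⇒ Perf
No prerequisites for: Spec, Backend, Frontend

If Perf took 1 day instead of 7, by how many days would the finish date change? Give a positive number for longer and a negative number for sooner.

0

The binding path is Frontend→Auth→Deploy→Migrate→Perf = 5+5+12+6+7 = 35; finish at 35 days.
Perf lies on that path, so at 1 day the path becomes 29 days.
Now Spec→Tests→Review = 6+7+22 = 35 is longest, so the finish becomes 35 days.
Change in finish: 35 − 35 = +0 days.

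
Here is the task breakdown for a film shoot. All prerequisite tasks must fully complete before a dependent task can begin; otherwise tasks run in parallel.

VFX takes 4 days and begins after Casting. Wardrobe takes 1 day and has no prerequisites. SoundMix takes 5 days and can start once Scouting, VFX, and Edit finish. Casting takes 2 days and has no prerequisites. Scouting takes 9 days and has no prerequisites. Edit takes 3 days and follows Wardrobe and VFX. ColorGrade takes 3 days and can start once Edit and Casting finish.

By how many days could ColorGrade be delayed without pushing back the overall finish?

2

Casting→VFX→Edit→SoundMix = 2+4+3+5 = 14 sets the makespan at 14 days.
ColorGrade finishes as early as 12 and must finish by 14.
Slack of ColorGrade = 11 − 9 = 2 days.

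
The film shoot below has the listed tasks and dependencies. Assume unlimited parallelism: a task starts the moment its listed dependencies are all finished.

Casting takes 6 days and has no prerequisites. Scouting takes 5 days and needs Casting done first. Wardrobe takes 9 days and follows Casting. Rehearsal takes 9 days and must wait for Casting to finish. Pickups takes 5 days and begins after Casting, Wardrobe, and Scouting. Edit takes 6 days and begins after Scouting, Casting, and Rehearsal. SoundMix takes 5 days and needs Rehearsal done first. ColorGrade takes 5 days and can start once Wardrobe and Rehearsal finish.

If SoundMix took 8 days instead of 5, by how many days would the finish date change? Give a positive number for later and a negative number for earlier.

2

The binding path is Casting→Rehearsal→Edit = 6+9+6 = 21; finish at 21 days.
The longest path through SoundMix is only 20 days, so SoundMix has float 1.
The binding chain switches to Casting→Rehearsal→SoundMix = 6+9+8 = 23; finish 23 days.
Change in finish: 23 − 21 = +2 days.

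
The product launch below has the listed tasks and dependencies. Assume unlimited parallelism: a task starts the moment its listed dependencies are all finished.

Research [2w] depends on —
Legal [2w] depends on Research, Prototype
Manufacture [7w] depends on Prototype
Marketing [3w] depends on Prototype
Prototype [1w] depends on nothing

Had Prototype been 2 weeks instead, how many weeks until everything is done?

9

The binding path is Prototype→Manufacture = 1+7 = 8; finish at 8 weeks.
Prototype is on the critical path; changing it to 2 makes that path 9 weeks.
The critical path is still Prototype→Manufacture; finish is now 9 weeks.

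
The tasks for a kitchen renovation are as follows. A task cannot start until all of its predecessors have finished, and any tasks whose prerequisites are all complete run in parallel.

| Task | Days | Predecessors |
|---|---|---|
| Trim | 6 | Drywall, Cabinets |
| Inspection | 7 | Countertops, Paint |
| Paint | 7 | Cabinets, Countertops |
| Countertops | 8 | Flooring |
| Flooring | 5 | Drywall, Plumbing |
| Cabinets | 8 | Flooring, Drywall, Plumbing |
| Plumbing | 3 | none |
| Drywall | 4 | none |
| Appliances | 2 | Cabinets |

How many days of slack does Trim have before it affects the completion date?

8

Critical path: Drywall→Flooring→Cabinets→Paint→Inspection = 4+5+8+7+7 = 31, so the finish is 31 days.
Trim finishes as early as 23 and must finish by 31.
Float = 31 − 23 = 8.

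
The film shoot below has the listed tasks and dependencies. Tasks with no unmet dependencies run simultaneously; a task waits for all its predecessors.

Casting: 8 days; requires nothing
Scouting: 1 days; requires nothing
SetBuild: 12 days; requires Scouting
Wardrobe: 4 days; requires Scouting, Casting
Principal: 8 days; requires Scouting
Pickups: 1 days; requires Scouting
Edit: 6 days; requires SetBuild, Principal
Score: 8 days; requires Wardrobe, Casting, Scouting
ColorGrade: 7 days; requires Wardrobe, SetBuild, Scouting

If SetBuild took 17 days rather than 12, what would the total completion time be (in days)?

Actual critical path: Scouting→SetBuild→ColorGrade = 1+12+7 = 20 ⇒ 20 days.
SetBuild lies on that path, so at 17 days the path becomes 25 days.
The critical path is still Scouting→SetBuild→ColorGrade; finish is now 25 days.

25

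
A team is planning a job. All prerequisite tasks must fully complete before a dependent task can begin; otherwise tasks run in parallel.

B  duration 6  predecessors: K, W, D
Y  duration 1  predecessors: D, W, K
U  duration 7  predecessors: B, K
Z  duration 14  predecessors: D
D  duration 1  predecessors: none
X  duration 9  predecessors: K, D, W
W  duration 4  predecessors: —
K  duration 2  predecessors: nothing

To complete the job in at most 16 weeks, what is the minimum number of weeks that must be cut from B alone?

1

Current finish: 17 weeks; target: 16.
B is on every critical path, so each week cut from B cuts the finish by one (this holds down to a finish of 15).
Need 17 − 16 = 1 week off B → B becomes 5 weeks, finish becomes 16.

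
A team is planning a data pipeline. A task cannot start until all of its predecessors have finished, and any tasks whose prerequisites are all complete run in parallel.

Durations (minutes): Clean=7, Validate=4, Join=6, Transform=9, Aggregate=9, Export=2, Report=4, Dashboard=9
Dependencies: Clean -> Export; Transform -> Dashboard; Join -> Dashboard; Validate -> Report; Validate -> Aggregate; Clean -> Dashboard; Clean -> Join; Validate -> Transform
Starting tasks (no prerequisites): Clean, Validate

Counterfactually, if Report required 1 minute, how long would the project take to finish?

Actual critical path: Clean→Join→Dashboard = 7+6+9 = 22 ⇒ 22 minutes.
Report has 14 minutes of float (longest path through it is 8).
The critical path is still Clean→Join→Dashboard; finish is now 22 minutes.

22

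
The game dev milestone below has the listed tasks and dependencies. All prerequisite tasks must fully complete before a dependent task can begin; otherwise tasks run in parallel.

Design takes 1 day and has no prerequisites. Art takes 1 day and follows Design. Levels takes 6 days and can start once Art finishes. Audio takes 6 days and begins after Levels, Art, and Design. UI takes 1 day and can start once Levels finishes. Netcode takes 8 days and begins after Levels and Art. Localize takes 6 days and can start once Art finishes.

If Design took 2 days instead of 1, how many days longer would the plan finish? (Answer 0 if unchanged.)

Critical path before the change: Design→Art→Levels→Netcode = 1+1+6+8 = 16 giving 16 days.
Design is on the critical path; changing it to 2 makes that path 17 days.
That remains the longest chain; total 17 days.
Change in finish: 17 − 16 = +1 days.

1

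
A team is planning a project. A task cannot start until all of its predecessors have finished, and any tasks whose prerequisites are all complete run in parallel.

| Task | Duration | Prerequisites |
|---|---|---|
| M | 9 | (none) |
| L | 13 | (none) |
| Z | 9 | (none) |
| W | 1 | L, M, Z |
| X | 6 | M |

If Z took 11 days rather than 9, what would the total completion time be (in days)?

15

The binding path is M→X = 9+6 = 15; finish at 15 days.
Z has 5 days of float (longest path through it is 10).
No other chain overtakes it, so the finish is 15 days.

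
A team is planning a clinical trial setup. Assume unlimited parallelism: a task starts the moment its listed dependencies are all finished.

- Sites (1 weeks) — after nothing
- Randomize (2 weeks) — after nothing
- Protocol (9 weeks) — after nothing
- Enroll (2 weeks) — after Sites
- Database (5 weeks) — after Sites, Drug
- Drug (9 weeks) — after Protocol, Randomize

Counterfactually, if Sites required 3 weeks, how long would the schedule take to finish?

The binding path is Protocol→Drug→Database = 9+9+5 = 23; finish at 23 weeks.
The longest path through Sites is only 6 weeks, so Sites has float 17.
The critical path is still Protocol→Drug→Database; finish is now 23 weeks.

23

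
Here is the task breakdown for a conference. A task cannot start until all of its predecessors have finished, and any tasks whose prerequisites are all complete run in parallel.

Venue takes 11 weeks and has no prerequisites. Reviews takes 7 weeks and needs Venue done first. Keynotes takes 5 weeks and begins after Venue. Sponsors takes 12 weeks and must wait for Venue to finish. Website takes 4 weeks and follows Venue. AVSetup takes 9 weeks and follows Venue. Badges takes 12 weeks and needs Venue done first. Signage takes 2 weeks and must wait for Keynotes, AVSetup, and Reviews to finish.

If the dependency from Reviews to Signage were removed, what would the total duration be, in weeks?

Before: longest chain Venue→Sponsors = 11+12 = 23, finish 23.
Dropping Reviews→Signage doesn't change Signage's earliest start (20); another predecessor still binds.
The longest chain is now Venue→Sponsors = 11+12 = 23, so the conference takes 23 weeks.

23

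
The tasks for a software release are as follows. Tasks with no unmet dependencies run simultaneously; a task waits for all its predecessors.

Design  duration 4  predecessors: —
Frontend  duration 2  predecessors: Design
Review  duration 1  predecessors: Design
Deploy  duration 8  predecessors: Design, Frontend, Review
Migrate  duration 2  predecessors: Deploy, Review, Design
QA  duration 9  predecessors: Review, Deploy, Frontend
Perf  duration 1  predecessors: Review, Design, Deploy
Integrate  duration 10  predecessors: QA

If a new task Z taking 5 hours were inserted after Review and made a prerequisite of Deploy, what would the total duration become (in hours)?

37

Originally the job takes 33 hours.
With Z inserted, Deploy now waits for max(Design, Frontend, Review, Z).
New critical path: Design→Review→Z→Deploy→QA→Integrate = 4+1+5+8+9+10 = 37 ⇒ 37 hours.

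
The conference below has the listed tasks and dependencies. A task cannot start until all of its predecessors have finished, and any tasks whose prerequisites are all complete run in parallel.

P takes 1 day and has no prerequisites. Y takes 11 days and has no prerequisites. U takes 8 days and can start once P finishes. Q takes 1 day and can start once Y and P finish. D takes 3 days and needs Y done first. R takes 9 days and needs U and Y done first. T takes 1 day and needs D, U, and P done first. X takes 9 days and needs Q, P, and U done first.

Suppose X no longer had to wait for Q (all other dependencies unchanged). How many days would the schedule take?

20

With the dependency in place, Y→Q→X = 11+1+9 = 21 sets the finish at 21 days.
Without Q→X, X's earliest start moves from 12 to 9.
After: Y→R = 11+9 = 20 → 20 days.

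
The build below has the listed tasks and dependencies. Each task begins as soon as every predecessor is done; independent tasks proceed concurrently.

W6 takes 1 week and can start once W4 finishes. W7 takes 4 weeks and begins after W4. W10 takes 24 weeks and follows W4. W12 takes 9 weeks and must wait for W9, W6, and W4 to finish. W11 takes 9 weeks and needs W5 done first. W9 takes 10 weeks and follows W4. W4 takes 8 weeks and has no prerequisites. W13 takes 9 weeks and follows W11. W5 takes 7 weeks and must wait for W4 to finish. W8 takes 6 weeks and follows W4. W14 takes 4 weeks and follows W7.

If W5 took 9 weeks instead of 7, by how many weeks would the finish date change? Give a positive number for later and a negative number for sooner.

The binding path is W4→W5→W11→W13 = 8+7+9+9 = 33; finish at 33 weeks.
Since W5 is critical, the +2 change carries straight to that chain (now 35 weeks).
No other chain overtakes it, so the finish is 35 weeks.
Change in finish: 35 − 33 = +2 weeks.

2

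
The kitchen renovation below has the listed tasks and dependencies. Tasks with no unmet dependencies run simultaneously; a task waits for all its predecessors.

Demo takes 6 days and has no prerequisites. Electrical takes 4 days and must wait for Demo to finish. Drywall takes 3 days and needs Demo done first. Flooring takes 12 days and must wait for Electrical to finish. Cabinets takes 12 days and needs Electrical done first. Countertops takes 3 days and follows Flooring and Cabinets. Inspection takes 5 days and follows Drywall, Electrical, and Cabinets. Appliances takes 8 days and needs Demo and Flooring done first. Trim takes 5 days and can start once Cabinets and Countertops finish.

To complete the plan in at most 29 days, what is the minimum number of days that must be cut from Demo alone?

Current finish: 30 days; target: 29.
Demo is on every critical path, so each day cut from Demo cuts the finish by one (this holds down to a finish of 25).
Need 30 − 29 = 1 day off Demo → Demo becomes 5 days, finish becomes 29.

1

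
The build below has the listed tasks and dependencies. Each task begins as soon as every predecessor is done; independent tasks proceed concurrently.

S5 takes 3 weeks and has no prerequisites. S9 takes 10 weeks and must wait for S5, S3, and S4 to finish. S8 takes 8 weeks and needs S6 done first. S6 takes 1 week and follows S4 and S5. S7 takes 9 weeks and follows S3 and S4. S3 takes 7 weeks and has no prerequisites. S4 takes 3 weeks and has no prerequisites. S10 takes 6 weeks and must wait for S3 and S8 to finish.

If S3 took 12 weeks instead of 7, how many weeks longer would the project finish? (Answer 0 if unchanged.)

4

Baseline: S4→S6→S8→S10 = 3+1+8+6 = 18 → 18 weeks.
S3 is off the critical path — its longest chain is 17 weeks, giving 1 of slack.
The binding chain switches to S3→S9 = 12+10 = 22; finish 22 weeks.
Change in finish: 22 − 18 = +4 weeks.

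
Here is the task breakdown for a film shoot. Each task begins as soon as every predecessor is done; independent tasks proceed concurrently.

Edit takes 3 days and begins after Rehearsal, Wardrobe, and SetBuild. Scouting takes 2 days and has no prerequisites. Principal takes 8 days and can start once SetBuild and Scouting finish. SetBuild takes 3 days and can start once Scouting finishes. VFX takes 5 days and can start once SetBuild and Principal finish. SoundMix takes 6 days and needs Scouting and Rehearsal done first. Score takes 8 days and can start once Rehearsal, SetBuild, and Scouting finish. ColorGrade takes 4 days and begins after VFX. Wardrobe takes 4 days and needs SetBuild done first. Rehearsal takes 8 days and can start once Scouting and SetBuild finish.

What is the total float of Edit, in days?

Scouting→SetBuild→Principal→VFX→ColorGrade = 2+3+8+5+4 = 22 sets the makespan at 22 days.
The longest chain containing Edit totals 16 days.
So Edit can slip 22 − 16 = 6 days.

6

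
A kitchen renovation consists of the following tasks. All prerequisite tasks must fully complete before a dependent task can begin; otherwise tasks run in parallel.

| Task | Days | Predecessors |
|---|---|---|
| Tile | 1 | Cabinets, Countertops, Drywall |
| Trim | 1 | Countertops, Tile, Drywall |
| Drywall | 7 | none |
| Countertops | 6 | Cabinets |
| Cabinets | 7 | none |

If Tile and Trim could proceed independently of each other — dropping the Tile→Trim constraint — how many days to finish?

Original critical path: Cabinets→Countertops→Tile→Trim = 7+6+1+1 = 15 ⇒ 15 days.
Without Tile→Trim, Trim's earliest start moves from 14 to 13.
The longest chain is now Cabinets→Countertops→Tile = 7+6+1 = 14, so the schedule takes 14 days.

14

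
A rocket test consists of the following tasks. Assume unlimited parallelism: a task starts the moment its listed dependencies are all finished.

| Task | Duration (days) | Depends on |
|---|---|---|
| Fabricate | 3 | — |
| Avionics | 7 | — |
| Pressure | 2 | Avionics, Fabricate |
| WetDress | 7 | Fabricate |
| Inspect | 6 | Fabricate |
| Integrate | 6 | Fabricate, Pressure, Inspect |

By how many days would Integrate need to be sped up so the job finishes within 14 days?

Current finish: 15 days; target: 14.
Integrate is on every critical path, so each day cut from Integrate cuts the finish by one (this holds down to a finish of 10).
Need 15 − 14 = 1 day off Integrate → Integrate becomes 5 days, finish becomes 14.

1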